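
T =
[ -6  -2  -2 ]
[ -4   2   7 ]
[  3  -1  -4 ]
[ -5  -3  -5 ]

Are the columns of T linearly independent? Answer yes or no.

Row reduce T to echelon form.
R2 ← R2 − (2/3)·R1: [0, 10/3, 25/3]
R3 ← R3 + (1/2)·R1: [0, -2, -5]
R4 ← R4 − (5/6)·R1: [0, -4/3, -10/3]
R3 ← R3 + (3/5)·R2: [0, 0, 0]
R4 ← R4 + (2/5)·R2: [0, 0, 0]
2 pivots among 3 columns.
Only 2 < 3 pivot columns, so the columns are linearly dependent.

no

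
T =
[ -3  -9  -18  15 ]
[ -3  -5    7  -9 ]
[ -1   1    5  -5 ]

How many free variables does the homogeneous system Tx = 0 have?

Row reduce to echelon form.
R2 ← R2 − R1: [0, 4, 25, -24]
R3 ← R3 − (1/3)·R1: [0, 4, 11, -10]
R3 ← R3 − R2: [0, 0, -14, 14]
3 nonzero rows, so rank(T) = 3.
T has 4 columns; by rank–nullity, nullity = 4 − 3 = 1.

1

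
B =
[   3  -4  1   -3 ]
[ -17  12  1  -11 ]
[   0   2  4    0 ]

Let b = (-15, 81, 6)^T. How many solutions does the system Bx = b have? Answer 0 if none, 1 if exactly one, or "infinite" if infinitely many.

Row reduce the augmented matrix [B | b].
R2 ← R2 + (17/3)·R1: [0, -32/3, 20/3, -28, -4]
R3 ← R3 + (3/16)·R2: [0, 0, 21/4, -21/4, 21/4]
The echelon form has 3 nonzero rows, and every pivot lies in the first 4 columns, so rank(B) = rank([B|b]) = 3.
The system is consistent.
rank = 3 < 4 unknowns, so there are infinitely many solutions.

infinite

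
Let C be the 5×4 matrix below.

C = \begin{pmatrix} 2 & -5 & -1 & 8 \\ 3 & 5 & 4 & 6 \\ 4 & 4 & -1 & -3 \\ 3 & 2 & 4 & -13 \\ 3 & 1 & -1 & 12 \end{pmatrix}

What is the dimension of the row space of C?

4

Row reduce to echelon form.
R2 ← R2 − (3/2)·R1: [0, 25/2, 11/2, -6]
R3 ← R3 − (2)·R1: [0, 14, 1, -19]
R4 ← R4 − (3/2)·R1: [0, 19/2, 11/2, -25]
R5 ← R5 − (3/2)·R1: [0, 17/2, 1/2, 0]
R3 ← R3 − (28/25)·R2: [0, 0, -129/25, -307/25]
R4 ← R4 − (19/25)·R2: [0, 0, 33/25, -511/25]
R5 ← R5 − (17/25)·R2: [0, 0, -81/25, 102/25]
R4 ← R4 + (11/43)·R3: [0, 0, 0, -1014/43]
R5 ← R5 − (27/43)·R3: [0, 0, 0, 507/43]
R5 ← R5 + (1/2)·R4: [0, 0, 0, 0]
Echelon form has 4 nonzero rows, so rank(C) = 4.
The row space has dimension equal to the rank: 4.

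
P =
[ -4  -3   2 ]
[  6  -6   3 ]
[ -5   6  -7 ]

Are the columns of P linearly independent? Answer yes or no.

yes

Row reduce P to echelon form.
R2 ← R2 + (3/2)·R1: [0, -21/2, 6]
R3 ← R3 − (5/4)·R1: [0, 39/4, -19/2]
R3 ← R3 + (13/14)·R2: [0, 0, -55/14]
3 pivots among 3 columns.
Every column is a pivot column, so the columns are linearly independent.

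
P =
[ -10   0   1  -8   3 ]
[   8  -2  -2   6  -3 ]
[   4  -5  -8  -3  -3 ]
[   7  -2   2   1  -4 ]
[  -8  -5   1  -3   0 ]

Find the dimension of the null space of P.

Row reduce to echelon form.
R2 ← R2 + (4/5)·R1: [0, -2, -6/5, -2/5, -3/5]
R3 ← R3 + (2/5)·R1: [0, -5, -38/5, -31/5, -9/5]
R4 ← R4 + (7/10)·R1: [0, -2, 27/10, -23/5, -19/10]
R5 ← R5 − (4/5)·R1: [0, -5, 1/5, 17/5, -12/5]
R3 ← R3 − (5/2)·R2: [0, 0, -23/5, -26/5, -3/10]
R4 ← R4 − R2: [0, 0, 39/10, -21/5, -13/10]
R5 ← R5 − (5/2)·R2: [0, 0, 16/5, 22/5, -9/10]
R4 ← R4 + (39/46)·R3: [0, 0, 0, -198/23, -143/92]
R5 ← R5 + (16/23)·R3: [0, 0, 0, 18/23, -51/46]
R5 ← R5 + (1/11)·R4: [0, 0, 0, 0, -5/4]
5 nonzero rows, so rank(P) = 5.
P has 5 columns; by rank–nullity, nullity = 5 − 5 = 0.

0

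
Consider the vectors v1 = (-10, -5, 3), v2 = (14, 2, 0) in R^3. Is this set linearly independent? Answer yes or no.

yes

Form the matrix with these vectors as rows and row reduce.
R2 ← R2 + (7/5)·R1: [0, -5, 21/5]
2 nonzero rows, so the 2 vectors span a space of dimension 2.
Since 2 = 2, the vectors are linearly independent.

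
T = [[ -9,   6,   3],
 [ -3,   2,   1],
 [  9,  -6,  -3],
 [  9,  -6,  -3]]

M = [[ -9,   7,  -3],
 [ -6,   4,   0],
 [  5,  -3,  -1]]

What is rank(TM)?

First compute TM:
[[ 60, -48,  24],
 [ 20, -16,   8],
 [-60,  48, -24],
 [-60,  48, -24]]
Now row reduce the product.
R2 ← R2 − (1/3)·R1: [0, 0, 0]
R3 ← R3 + R1: [0, 0, 0]
R4 ← R4 + R1: [0, 0, 0]
1 nonzero row, so rank(TM) = 1.

1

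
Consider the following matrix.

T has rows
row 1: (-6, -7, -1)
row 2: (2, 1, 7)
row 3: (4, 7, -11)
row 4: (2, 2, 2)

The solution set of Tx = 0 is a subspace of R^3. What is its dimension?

Row reduce to echelon form.
R2 ← R2 + (1/3)·R1: [0, -4/3, 20/3]
R3 ← R3 + (2/3)·R1: [0, 7/3, -35/3]
R4 ← R4 + (1/3)·R1: [0, -1/3, 5/3]
R3 ← R3 + (7/4)·R2: [0, 0, 0]
R4 ← R4 − (1/4)·R2: [0, 0, 0]
2 nonzero rows, so rank(T) = 2.
T has 3 columns; by rank–nullity, nullity = 3 − 2 = 1.

1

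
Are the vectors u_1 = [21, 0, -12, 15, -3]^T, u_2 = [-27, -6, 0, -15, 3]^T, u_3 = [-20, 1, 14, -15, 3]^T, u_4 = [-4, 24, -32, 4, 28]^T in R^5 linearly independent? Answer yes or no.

no

Form the matrix with these vectors as rows and row reduce.
R2 ← R2 + (9/7)·R1: [0, -6, -108/7, 30/7, -6/7]
R3 ← R3 + (20/21)·R1: [0, 1, 18/7, -5/7, 1/7]
R4 ← R4 + (4/21)·R1: [0, 24, -240/7, 48/7, 192/7]
R3 ← R3 + (1/6)·R2: [0, 0, 0, 0, 0]
R4 ← R4 + (4)·R2: [0, 0, -96, 24, 24]
Swap R3 ↔ R4
3 nonzero rows, so the 4 vectors span a space of dimension 3.
Since 3 < 4, the vectors are linearly dependent.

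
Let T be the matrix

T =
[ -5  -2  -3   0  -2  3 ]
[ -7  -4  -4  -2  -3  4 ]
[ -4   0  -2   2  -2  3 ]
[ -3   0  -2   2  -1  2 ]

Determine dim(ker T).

3

Row reduce to echelon form.
R2 ← R2 − (7/5)·R1: [0, -6/5, 1/5, -2, -1/5, -1/5]
R3 ← R3 − (4/5)·R1: [0, 8/5, 2/5, 2, -2/5, 3/5]
R4 ← R4 − (3/5)·R1: [0, 6/5, -1/5, 2, 1/5, 1/5]
R3 ← R3 + (4/3)·R2: [0, 0, 2/3, -2/3, -2/3, 1/3]
R4 ← R4 + R2: [0, 0, 0, 0, 0, 0]
3 nonzero rows, so rank(T) = 3.
T has 6 columns; by rank–nullity, nullity = 6 − 3 = 3.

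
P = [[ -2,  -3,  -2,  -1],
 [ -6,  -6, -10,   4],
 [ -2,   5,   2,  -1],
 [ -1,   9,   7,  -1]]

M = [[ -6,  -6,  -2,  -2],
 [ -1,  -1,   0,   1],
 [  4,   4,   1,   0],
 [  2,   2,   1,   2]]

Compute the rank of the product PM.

2

First compute PM:
[[  5,   5,   1,  -1],
 [ 10,  10,   6,  14],
 [ 13,  13,   5,   7],
 [ 23,  23,   8,   9]]
Now row reduce the product.
R2 ← R2 − (2)·R1: [0, 0, 4, 16]
R3 ← R3 − (13/5)·R1: [0, 0, 12/5, 48/5]
R4 ← R4 − (23/5)·R1: [0, 0, 17/5, 68/5]
R3 ← R3 − (3/5)·R2: [0, 0, 0, 0]
R4 ← R4 − (17/20)·R2: [0, 0, 0, 0]
2 nonzero rows, so rank(PM) = 2.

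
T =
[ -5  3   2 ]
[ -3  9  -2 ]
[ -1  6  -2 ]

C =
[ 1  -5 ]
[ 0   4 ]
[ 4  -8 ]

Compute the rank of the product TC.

First compute TC:
[[  3,  21],
 [-11,  67],
 [ -9,  45]]
Now row reduce the product.
R2 ← R2 + (11/3)·R1: [0, 144]
R3 ← R3 + (3)·R1: [0, 108]
R3 ← R3 − (3/4)·R2: [0, 0]
2 nonzero rows, so rank(TC) = 2.

2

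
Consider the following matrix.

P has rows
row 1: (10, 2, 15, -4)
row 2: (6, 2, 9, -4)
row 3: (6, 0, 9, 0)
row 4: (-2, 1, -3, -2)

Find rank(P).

2

Row reduce to echelon form.
R2 ← R2 − (3/5)·R1: [0, 4/5, 0, -8/5]
R3 ← R3 − (3/5)·R1: [0, -6/5, 0, 12/5]
R4 ← R4 + (1/5)·R1: [0, 7/5, 0, -14/5]
R3 ← R3 + (3/2)·R2: [0, 0, 0, 0]
R4 ← R4 − (7/4)·R2: [0, 0, 0, 0]
Echelon form has 2 nonzero rows, so rank(P) = 2.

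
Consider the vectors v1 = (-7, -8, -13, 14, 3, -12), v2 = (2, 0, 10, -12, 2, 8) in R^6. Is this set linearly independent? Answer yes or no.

Form the matrix with these vectors as rows and row reduce.
R2 ← R2 + (2/7)·R1: [0, -16/7, 44/7, -8, 20/7, 32/7]
2 nonzero rows, so the 2 vectors span a space of dimension 2.
Since 2 = 2, the vectors are linearly independent.

yes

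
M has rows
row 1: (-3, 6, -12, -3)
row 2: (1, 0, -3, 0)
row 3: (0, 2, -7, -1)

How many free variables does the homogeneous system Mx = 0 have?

2

Row reduce to echelon form.
R2 ← R2 + (1/3)·R1: [0, 2, -7, -1]
R3 ← R3 − R2: [0, 0, 0, 0]
2 nonzero rows, so rank(M) = 2.
M has 4 columns; by rank–nullity, nullity = 4 − 2 = 2.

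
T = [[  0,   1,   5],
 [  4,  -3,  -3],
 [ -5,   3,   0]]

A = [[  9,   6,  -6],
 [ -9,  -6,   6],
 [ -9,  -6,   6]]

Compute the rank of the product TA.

1

First compute TA:
[[-54, -36,  36],
 [ 90,  60, -60],
 [-72, -48,  48]]
Now row reduce the product.
R2 ← R2 + (5/3)·R1: [0, 0, 0]
R3 ← R3 − (4/3)·R1: [0, 0, 0]
1 nonzero row, so rank(TA) = 1.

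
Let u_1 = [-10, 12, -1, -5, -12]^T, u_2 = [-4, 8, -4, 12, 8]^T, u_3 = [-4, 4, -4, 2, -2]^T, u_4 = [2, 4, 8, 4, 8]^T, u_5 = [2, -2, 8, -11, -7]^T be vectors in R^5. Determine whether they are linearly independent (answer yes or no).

no

Form the matrix with these vectors as rows and row reduce.
R2 ← R2 − (2/5)·R1: [0, 16/5, -18/5, 14, 64/5]
R3 ← R3 − (2/5)·R1: [0, -4/5, -18/5, 4, 14/5]
R4 ← R4 + (1/5)·R1: [0, 32/5, 39/5, 3, 28/5]
R5 ← R5 + (1/5)·R1: [0, 2/5, 39/5, -12, -47/5]
R3 ← R3 + (1/4)·R2: [0, 0, -9/2, 15/2, 6]
R4 ← R4 − (2)·R2: [0, 0, 15, -25, -20]
R5 ← R5 − (1/8)·R2: [0, 0, 33/4, -55/4, -11]
R4 ← R4 + (10/3)·R3: [0, 0, 0, 0, 0]
R5 ← R5 + (11/6)·R3: [0, 0, 0, 0, 0]
3 nonzero rows, so the 5 vectors span a space of dimension 3.
Since 3 < 5, the vectors are linearly dependent.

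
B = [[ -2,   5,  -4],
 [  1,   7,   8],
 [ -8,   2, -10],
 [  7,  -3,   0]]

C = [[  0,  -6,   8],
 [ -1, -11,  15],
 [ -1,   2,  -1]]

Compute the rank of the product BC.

First compute BC:
[[ -1, -51,  63],
 [-15, -67, 105],
 [  8,   6, -24],
 [  3,  -9,  11]]
Now row reduce the product.
R2 ← R2 − (15)·R1: [0, 698, -840]
R3 ← R3 + (8)·R1: [0, -402, 480]
R4 ← R4 + (3)·R1: [0, -162, 200]
R3 ← R3 + (201/349)·R2: [0, 0, -1320/349]
R4 ← R4 + (81/349)·R2: [0, 0, 1760/349]
R4 ← R4 + (4/3)·R3: [0, 0, 0]
3 nonzero rows, so rank(BC) = 3.

3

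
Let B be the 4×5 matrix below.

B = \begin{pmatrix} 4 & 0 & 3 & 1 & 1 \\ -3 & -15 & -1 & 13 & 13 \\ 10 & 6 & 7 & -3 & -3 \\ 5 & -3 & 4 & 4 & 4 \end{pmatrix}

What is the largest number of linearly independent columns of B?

2

Row reduce to echelon form.
R2 ← R2 + (3/4)·R1: [0, -15, 5/4, 55/4, 55/4]
R3 ← R3 − (5/2)·R1: [0, 6, -1/2, -11/2, -11/2]
R4 ← R4 − (5/4)·R1: [0, -3, 1/4, 11/4, 11/4]
R3 ← R3 + (2/5)·R2: [0, 0, 0, 0, 0]
R4 ← R4 − (1/5)·R2: [0, 0, 0, 0, 0]
Echelon form has 2 nonzero rows, so rank(B) = 2.
The rank gives the maximum number of linearly independent columns: 2.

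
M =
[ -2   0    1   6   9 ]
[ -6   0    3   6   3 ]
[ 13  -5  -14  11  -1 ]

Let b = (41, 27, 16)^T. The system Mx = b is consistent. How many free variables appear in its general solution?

2

Row reduce the augmented matrix [M | b].
R2 ← R2 − (3)·R1: [0, 0, 0, -12, -24, -96]
R3 ← R3 + (13/2)·R1: [0, -5, -15/2, 50, 115/2, 565/2]
Swap R2 ↔ R3
The echelon form has 3 nonzero rows, and every pivot lies in the first 5 columns, so rank(M) = rank([M|b]) = 3.
The system is consistent.
Free variables = (unknowns) − (rank) = 5 − 3 = 2.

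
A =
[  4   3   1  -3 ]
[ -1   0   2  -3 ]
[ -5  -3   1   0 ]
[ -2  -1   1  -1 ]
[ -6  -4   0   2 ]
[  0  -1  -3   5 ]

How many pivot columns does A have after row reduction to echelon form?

2

Row reduce to echelon form.
R2 ← R2 + (1/4)·R1: [0, 3/4, 9/4, -15/4]
R3 ← R3 + (5/4)·R1: [0, 3/4, 9/4, -15/4]
R4 ← R4 + (1/2)·R1: [0, 1/2, 3/2, -5/2]
R5 ← R5 + (3/2)·R1: [0, 1/2, 3/2, -5/2]
R3 ← R3 − R2: [0, 0, 0, 0]
R4 ← R4 − (2/3)·R2: [0, 0, 0, 0]
R5 ← R5 − (2/3)·R2: [0, 0, 0, 0]
R6 ← R6 + (4/3)·R2: [0, 0, 0, 0]
Echelon form has 2 nonzero rows, so rank(A) = 2.
Each nonzero row contributes one pivot column: 2 pivot columns.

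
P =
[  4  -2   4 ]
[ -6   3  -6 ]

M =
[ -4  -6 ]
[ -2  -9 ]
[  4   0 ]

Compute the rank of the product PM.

1

First compute PM:
[[  4,  -6],
 [ -6,   9]]
Now row reduce the product.
R2 ← R2 + (3/2)·R1: [0, 0]
1 nonzero row, so rank(PM) = 1.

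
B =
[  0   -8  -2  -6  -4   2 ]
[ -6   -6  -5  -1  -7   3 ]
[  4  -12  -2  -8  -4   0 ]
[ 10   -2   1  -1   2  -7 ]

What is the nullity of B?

Row reduce to echelon form.
Swap R1 ↔ R2
R3 ← R3 + (2/3)·R1: [0, -16, -16/3, -26/3, -26/3, 2]
R4 ← R4 + (5/3)·R1: [0, -12, -22/3, -8/3, -29/3, -2]
R3 ← R3 − (2)·R2: [0, 0, -4/3, 10/3, -2/3, -2]
R4 ← R4 − (3/2)·R2: [0, 0, -13/3, 19/3, -11/3, -5]
R4 ← R4 − (13/4)·R3: [0, 0, 0, -9/2, -3/2, 3/2]
4 nonzero rows, so rank(B) = 4.
B has 6 columns; by rank–nullity, nullity = 6 − 4 = 2.

2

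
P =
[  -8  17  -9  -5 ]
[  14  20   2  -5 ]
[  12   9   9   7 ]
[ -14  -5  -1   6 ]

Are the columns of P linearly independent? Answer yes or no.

yes

Row reduce P to echelon form.
R2 ← R2 + (7/4)·R1: [0, 199/4, -55/4, -55/4]
R3 ← R3 + (3/2)·R1: [0, 69/2, -9/2, -1/2]
R4 ← R4 − (7/4)·R1: [0, -139/4, 59/4, 59/4]
R3 ← R3 − (138/199)·R2: [0, 0, 1002/199, 1798/199]
R4 ← R4 + (139/199)·R2: [0, 0, 1024/199, 1024/199]
R4 ← R4 − (512/501)·R3: [0, 0, 0, -2048/501]
4 pivots among 4 columns.
Every column is a pivot column, so the columns are linearly independent.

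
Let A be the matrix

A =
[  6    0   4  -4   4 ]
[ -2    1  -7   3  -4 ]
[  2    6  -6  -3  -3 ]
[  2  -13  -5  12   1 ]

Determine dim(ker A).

Row reduce to echelon form.
R2 ← R2 + (1/3)·R1: [0, 1, -17/3, 5/3, -8/3]
R3 ← R3 − (1/3)·R1: [0, 6, -22/3, -5/3, -13/3]
R4 ← R4 − (1/3)·R1: [0, -13, -19/3, 40/3, -1/3]
R3 ← R3 − (6)·R2: [0, 0, 80/3, -35/3, 35/3]
R4 ← R4 + (13)·R2: [0, 0, -80, 35, -35]
R4 ← R4 + (3)·R3: [0, 0, 0, 0, 0]
3 nonzero rows, so rank(A) = 3.
A has 5 columns; by rank–nullity, nullity = 5 − 3 = 2.

2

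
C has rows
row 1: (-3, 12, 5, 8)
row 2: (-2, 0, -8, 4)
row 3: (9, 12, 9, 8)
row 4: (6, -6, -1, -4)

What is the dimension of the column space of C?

3

Row reduce to echelon form.
R2 ← R2 − (2/3)·R1: [0, -8, -34/3, -4/3]
R3 ← R3 + (3)·R1: [0, 48, 24, 32]
R4 ← R4 + (2)·R1: [0, 18, 9, 12]
R3 ← R3 + (6)·R2: [0, 0, -44, 24]
R4 ← R4 + (9/4)·R2: [0, 0, -33/2, 9]
R4 ← R4 − (3/8)·R3: [0, 0, 0, 0]
Echelon form has 3 nonzero rows, so rank(C) = 3.
The column space has dimension equal to the rank: 3.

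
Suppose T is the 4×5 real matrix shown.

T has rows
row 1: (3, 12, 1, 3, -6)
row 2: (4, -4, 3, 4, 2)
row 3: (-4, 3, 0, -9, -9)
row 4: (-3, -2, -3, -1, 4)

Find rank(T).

3

Row reduce to echelon form.
R2 ← R2 − (4/3)·R1: [0, -20, 5/3, 0, 10]
R3 ← R3 + (4/3)·R1: [0, 19, 4/3, -5, -17]
R4 ← R4 + R1: [0, 10, -2, 2, -2]
R3 ← R3 + (19/20)·R2: [0, 0, 35/12, -5, -15/2]
R4 ← R4 + (1/2)·R2: [0, 0, -7/6, 2, 3]
R4 ← R4 + (2/5)·R3: [0, 0, 0, 0, 0]
Echelon form has 3 nonzero rows, so rank(T) = 3.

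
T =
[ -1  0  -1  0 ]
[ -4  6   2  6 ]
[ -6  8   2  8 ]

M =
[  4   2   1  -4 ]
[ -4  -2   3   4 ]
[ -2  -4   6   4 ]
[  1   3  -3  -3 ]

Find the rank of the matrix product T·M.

First compute TM:
[[ -2,   2,  -7,   0],
 [-38, -10,   8,  30],
 [-52, -12,   6,  40]]
Now row reduce the product.
R2 ← R2 − (19)·R1: [0, -48, 141, 30]
R3 ← R3 − (26)·R1: [0, -64, 188, 40]
R3 ← R3 − (4/3)·R2: [0, 0, 0, 0]
2 nonzero rows, so rank(TM) = 2.

2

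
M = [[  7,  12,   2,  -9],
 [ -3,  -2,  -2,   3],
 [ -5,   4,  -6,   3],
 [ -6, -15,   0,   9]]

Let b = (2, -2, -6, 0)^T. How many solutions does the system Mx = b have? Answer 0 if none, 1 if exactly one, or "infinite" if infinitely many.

infinite

Row reduce the augmented matrix [M | b].
R2 ← R2 + (3/7)·R1: [0, 22/7, -8/7, -6/7, -8/7]
R3 ← R3 + (5/7)·R1: [0, 88/7, -32/7, -24/7, -32/7]
R4 ← R4 + (6/7)·R1: [0, -33/7, 12/7, 9/7, 12/7]
R3 ← R3 − (4)·R2: [0, 0, 0, 0, 0]
R4 ← R4 + (3/2)·R2: [0, 0, 0, 0, 0]
The echelon form has 2 nonzero rows, and every pivot lies in the first 4 columns, so rank(M) = rank([M|b]) = 2.
The system is consistent.
rank = 2 < 4 unknowns, so there are infinitely many solutions.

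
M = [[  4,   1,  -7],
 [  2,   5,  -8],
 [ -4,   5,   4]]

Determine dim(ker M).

0

Row reduce to echelon form.
R2 ← R2 − (1/2)·R1: [0, 9/2, -9/2]
R3 ← R3 + R1: [0, 6, -3]
R3 ← R3 − (4/3)·R2: [0, 0, 3]
3 nonzero rows, so rank(M) = 3.
M has 3 columns; by rank–nullity, nullity = 3 − 3 = 0.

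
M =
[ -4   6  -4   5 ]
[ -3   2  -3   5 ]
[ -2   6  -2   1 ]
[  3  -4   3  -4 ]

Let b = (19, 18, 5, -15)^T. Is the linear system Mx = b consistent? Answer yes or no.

yes

Row reduce the augmented matrix [M | b].
R2 ← R2 − (3/4)·R1: [0, -5/2, 0, 5/4, 15/4]
R3 ← R3 − (1/2)·R1: [0, 3, 0, -3/2, -9/2]
R4 ← R4 + (3/4)·R1: [0, 1/2, 0, -1/4, -3/4]
R3 ← R3 + (6/5)·R2: [0, 0, 0, 0, 0]
R4 ← R4 + (1/5)·R2: [0, 0, 0, 0, 0]
The echelon form has 2 nonzero rows, and every pivot lies in the first 4 columns, so rank(M) = rank([M|b]) = 2.
The system is consistent.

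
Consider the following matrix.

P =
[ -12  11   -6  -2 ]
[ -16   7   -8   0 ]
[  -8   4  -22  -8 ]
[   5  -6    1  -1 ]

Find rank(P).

4

Row reduce to echelon form.
R2 ← R2 − (4/3)·R1: [0, -23/3, 0, 8/3]
R3 ← R3 − (2/3)·R1: [0, -10/3, -18, -20/3]
R4 ← R4 + (5/12)·R1: [0, -17/12, -3/2, -11/6]
R3 ← R3 − (10/23)·R2: [0, 0, -18, -180/23]
R4 ← R4 − (17/92)·R2: [0, 0, -3/2, -107/46]
R4 ← R4 − (1/12)·R3: [0, 0, 0, -77/46]
Echelon form has 4 nonzero rows, so rank(P) = 4.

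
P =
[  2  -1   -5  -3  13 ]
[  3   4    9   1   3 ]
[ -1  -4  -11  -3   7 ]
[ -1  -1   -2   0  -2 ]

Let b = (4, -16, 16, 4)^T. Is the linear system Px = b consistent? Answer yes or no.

Row reduce the augmented matrix [P | b].
R2 ← R2 − (3/2)·R1: [0, 11/2, 33/2, 11/2, -33/2, -22]
R3 ← R3 + (1/2)·R1: [0, -9/2, -27/2, -9/2, 27/2, 18]
R4 ← R4 + (1/2)·R1: [0, -3/2, -9/2, -3/2, 9/2, 6]
R3 ← R3 + (9/11)·R2: [0, 0, 0, 0, 0, 0]
R4 ← R4 + (3/11)·R2: [0, 0, 0, 0, 0, 0]
The echelon form has 2 nonzero rows, and every pivot lies in the first 5 columns, so rank(P) = rank([P|b]) = 2.
The system is consistent.

yes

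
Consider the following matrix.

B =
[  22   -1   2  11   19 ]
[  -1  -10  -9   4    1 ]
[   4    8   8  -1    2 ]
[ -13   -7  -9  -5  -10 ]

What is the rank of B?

3

Row reduce to echelon form.
R2 ← R2 + (1/22)·R1: [0, -221/22, -98/11, 9/2, 41/22]
R3 ← R3 − (2/11)·R1: [0, 90/11, 84/11, -3, -16/11]
R4 ← R4 + (13/22)·R1: [0, -167/22, -86/11, 3/2, 27/22]
R3 ← R3 + (180/221)·R2: [0, 0, 84/221, 147/221, 14/221]
R4 ← R4 − (167/221)·R2: [0, 0, -240/221, -420/221, -40/221]
R4 ← R4 + (20/7)·R3: [0, 0, 0, 0, 0]
Echelon form has 3 nonzero rows, so rank(B) = 3.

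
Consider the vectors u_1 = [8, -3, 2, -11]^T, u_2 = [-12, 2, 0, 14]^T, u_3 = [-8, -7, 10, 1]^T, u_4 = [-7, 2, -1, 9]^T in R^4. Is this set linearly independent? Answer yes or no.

no

Form the matrix with these vectors as rows and row reduce.
R2 ← R2 + (3/2)·R1: [0, -5/2, 3, -5/2]
R3 ← R3 + R1: [0, -10, 12, -10]
R4 ← R4 + (7/8)·R1: [0, -5/8, 3/4, -5/8]
R3 ← R3 − (4)·R2: [0, 0, 0, 0]
R4 ← R4 − (1/4)·R2: [0, 0, 0, 0]
2 nonzero rows, so the 4 vectors span a space of dimension 2.
Since 2 < 4, the vectors are linearly dependent.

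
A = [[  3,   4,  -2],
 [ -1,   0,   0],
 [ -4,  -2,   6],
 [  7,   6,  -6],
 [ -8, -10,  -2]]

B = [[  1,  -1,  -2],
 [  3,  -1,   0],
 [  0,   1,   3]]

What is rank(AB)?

2

First compute AB:
[[ 15,  -9, -12],
 [ -1,   1,   2],
 [-10,  12,  26],
 [ 25, -19, -32],
 [-38,  16,  10]]
Now row reduce the product.
R2 ← R2 + (1/15)·R1: [0, 2/5, 6/5]
R3 ← R3 + (2/3)·R1: [0, 6, 18]
R4 ← R4 − (5/3)·R1: [0, -4, -12]
R5 ← R5 + (38/15)·R1: [0, -34/5, -102/5]
R3 ← R3 − (15)·R2: [0, 0, 0]
R4 ← R4 + (10)·R2: [0, 0, 0]
R5 ← R5 + (17)·R2: [0, 0, 0]
2 nonzero rows, so rank(AB) = 2.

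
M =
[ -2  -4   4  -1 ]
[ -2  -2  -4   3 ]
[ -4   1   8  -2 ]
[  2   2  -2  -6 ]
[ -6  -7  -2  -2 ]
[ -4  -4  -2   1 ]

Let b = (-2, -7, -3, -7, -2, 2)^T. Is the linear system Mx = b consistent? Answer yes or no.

no

Row reduce the augmented matrix [M | b].
R2 ← R2 − R1: [0, 2, -8, 4, -5]
R3 ← R3 − (2)·R1: [0, 9, 0, 0, 1]
R4 ← R4 + R1: [0, -2, 2, -7, -9]
R5 ← R5 − (3)·R1: [0, 5, -14, 1, 4]
R6 ← R6 − (2)·R1: [0, 4, -10, 3, 6]
R3 ← R3 − (9/2)·R2: [0, 0, 36, -18, 47/2]
R4 ← R4 + R2: [0, 0, -6, -3, -14]
R5 ← R5 − (5/2)·R2: [0, 0, 6, -9, 33/2]
R6 ← R6 − (2)·R2: [0, 0, 6, -5, 16]
R4 ← R4 + (1/6)·R3: [0, 0, 0, -6, -121/12]
R5 ← R5 − (1/6)·R3: [0, 0, 0, -6, 151/12]
R6 ← R6 − (1/6)·R3: [0, 0, 0, -2, 145/12]
R5 ← R5 − R4: [0, 0, 0, 0, 68/3]
R6 ← R6 − (1/3)·R4: [0, 0, 0, 0, 139/9]
R6 ← R6 − (139/204)·R5: [0, 0, 0, 0, 0]
The echelon form has 5 nonzero rows; the last pivot sits in the augmented column, so rank(M) = 4 but rank([M|b]) = 5.
Since the ranks differ, the system is inconsistent.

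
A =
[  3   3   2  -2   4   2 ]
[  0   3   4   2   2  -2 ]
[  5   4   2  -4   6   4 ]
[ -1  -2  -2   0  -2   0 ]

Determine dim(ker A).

Row reduce to echelon form.
R3 ← R3 − (5/3)·R1: [0, -1, -4/3, -2/3, -2/3, 2/3]
R4 ← R4 + (1/3)·R1: [0, -1, -4/3, -2/3, -2/3, 2/3]
R3 ← R3 + (1/3)·R2: [0, 0, 0, 0, 0, 0]
R4 ← R4 + (1/3)·R2: [0, 0, 0, 0, 0, 0]
2 nonzero rows, so rank(A) = 2.
A has 6 columns; by rank–nullity, nullity = 6 − 2 = 4.

4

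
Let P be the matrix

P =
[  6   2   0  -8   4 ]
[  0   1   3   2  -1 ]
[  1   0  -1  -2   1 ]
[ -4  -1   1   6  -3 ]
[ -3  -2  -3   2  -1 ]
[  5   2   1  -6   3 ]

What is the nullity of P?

Row reduce to echelon form.
R3 ← R3 − (1/6)·R1: [0, -1/3, -1, -2/3, 1/3]
R4 ← R4 + (2/3)·R1: [0, 1/3, 1, 2/3, -1/3]
R5 ← R5 + (1/2)·R1: [0, -1, -3, -2, 1]
R6 ← R6 − (5/6)·R1: [0, 1/3, 1, 2/3, -1/3]
R3 ← R3 + (1/3)·R2: [0, 0, 0, 0, 0]
R4 ← R4 − (1/3)·R2: [0, 0, 0, 0, 0]
R5 ← R5 + R2: [0, 0, 0, 0, 0]
R6 ← R6 − (1/3)·R2: [0, 0, 0, 0, 0]
2 nonzero rows, so rank(P) = 2.
P has 5 columns; by rank–nullity, nullity = 5 − 2 = 3.

3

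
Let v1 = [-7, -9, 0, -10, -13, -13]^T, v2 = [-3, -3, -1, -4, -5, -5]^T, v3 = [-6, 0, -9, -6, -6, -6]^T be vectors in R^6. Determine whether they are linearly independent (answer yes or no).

no

Form the matrix with these vectors as rows and row reduce.
R2 ← R2 − (3/7)·R1: [0, 6/7, -1, 2/7, 4/7, 4/7]
R3 ← R3 − (6/7)·R1: [0, 54/7, -9, 18/7, 36/7, 36/7]
R3 ← R3 − (9)·R2: [0, 0, 0, 0, 0, 0]
2 nonzero rows, so the 3 vectors span a space of dimension 2.
Since 2 < 3, the vectors are linearly dependent.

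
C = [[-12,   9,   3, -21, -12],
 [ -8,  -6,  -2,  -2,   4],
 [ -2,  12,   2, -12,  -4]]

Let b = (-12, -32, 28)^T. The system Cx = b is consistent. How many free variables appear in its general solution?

Row reduce the augmented matrix [C | b].
R2 ← R2 − (2/3)·R1: [0, -12, -4, 12, 12, -24]
R3 ← R3 − (1/6)·R1: [0, 21/2, 3/2, -17/2, -2, 30]
R3 ← R3 + (7/8)·R2: [0, 0, -2, 2, 17/2, 9]
The echelon form has 3 nonzero rows, and every pivot lies in the first 5 columns, so rank(C) = rank([C|b]) = 3.
The system is consistent.
Free variables = (unknowns) − (rank) = 5 − 3 = 2.

2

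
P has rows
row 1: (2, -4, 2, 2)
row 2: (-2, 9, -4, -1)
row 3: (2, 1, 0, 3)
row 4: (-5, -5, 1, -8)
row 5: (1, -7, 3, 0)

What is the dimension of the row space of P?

Row reduce to echelon form.
R2 ← R2 + R1: [0, 5, -2, 1]
R3 ← R3 − R1: [0, 5, -2, 1]
R4 ← R4 + (5/2)·R1: [0, -15, 6, -3]
R5 ← R5 − (1/2)·R1: [0, -5, 2, -1]
R3 ← R3 − R2: [0, 0, 0, 0]
R4 ← R4 + (3)·R2: [0, 0, 0, 0]
R5 ← R5 + R2: [0, 0, 0, 0]
Echelon form has 2 nonzero rows, so rank(P) = 2.
The row space has dimension equal to the rank: 2.

2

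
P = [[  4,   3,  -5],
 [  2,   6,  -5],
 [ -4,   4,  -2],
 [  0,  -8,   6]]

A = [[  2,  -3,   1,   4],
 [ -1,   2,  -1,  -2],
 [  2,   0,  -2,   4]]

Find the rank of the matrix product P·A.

First compute PA:
[[ -5,  -6,  11, -10],
 [-12,   6,   6, -24],
 [-16,  20,  -4, -32],
 [ 20, -16,  -4,  40]]
Now row reduce the product.
R2 ← R2 − (12/5)·R1: [0, 102/5, -102/5, 0]
R3 ← R3 − (16/5)·R1: [0, 196/5, -196/5, 0]
R4 ← R4 + (4)·R1: [0, -40, 40, 0]
R3 ← R3 − (98/51)·R2: [0, 0, 0, 0]
R4 ← R4 + (100/51)·R2: [0, 0, 0, 0]
2 nonzero rows, so rank(PA) = 2.

2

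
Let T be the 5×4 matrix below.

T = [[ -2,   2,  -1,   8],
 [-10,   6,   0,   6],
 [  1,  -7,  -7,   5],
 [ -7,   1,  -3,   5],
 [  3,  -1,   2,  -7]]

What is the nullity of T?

Row reduce to echelon form.
R2 ← R2 − (5)·R1: [0, -4, 5, -34]
R3 ← R3 + (1/2)·R1: [0, -6, -15/2, 9]
R4 ← R4 − (7/2)·R1: [0, -6, 1/2, -23]
R5 ← R5 + (3/2)·R1: [0, 2, 1/2, 5]
R3 ← R3 − (3/2)·R2: [0, 0, -15, 60]
R4 ← R4 − (3/2)·R2: [0, 0, -7, 28]
R5 ← R5 + (1/2)·R2: [0, 0, 3, -12]
R4 ← R4 − (7/15)·R3: [0, 0, 0, 0]
R5 ← R5 + (1/5)·R3: [0, 0, 0, 0]
3 nonzero rows, so rank(T) = 3.
T has 4 columns; by rank–nullity, nullity = 4 − 3 = 1.

1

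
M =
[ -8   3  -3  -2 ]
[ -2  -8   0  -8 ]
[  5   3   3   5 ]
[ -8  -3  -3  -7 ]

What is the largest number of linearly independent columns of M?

3

Row reduce to echelon form.
R2 ← R2 − (1/4)·R1: [0, -35/4, 3/4, -15/2]
R3 ← R3 + (5/8)·R1: [0, 39/8, 9/8, 15/4]
R4 ← R4 − R1: [0, -6, 0, -5]
R3 ← R3 + (39/70)·R2: [0, 0, 54/35, -3/7]
R4 ← R4 − (24/35)·R2: [0, 0, -18/35, 1/7]
R4 ← R4 + (1/3)·R3: [0, 0, 0, 0]
Echelon form has 3 nonzero rows, so rank(M) = 3.
The rank gives the maximum number of linearly independent columns: 3.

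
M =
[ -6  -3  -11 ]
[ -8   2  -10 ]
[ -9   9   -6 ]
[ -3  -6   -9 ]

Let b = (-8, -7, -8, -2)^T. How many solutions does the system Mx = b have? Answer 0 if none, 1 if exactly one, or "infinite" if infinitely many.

Row reduce the augmented matrix [M | b].
R2 ← R2 − (4/3)·R1: [0, 6, 14/3, 11/3]
R3 ← R3 − (3/2)·R1: [0, 27/2, 21/2, 4]
R4 ← R4 − (1/2)·R1: [0, -9/2, -7/2, 2]
R3 ← R3 − (9/4)·R2: [0, 0, 0, -17/4]
R4 ← R4 + (3/4)·R2: [0, 0, 0, 19/4]
R4 ← R4 + (19/17)·R3: [0, 0, 0, 0]
The echelon form has 3 nonzero rows; the last pivot sits in the augmented column, so rank(M) = 2 but rank([M|b]) = 3.
Since the ranks differ, the system is inconsistent.
It has no solutions.

0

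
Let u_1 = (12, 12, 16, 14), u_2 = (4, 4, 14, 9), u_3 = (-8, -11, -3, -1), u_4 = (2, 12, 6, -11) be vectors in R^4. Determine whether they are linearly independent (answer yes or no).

no

Form the matrix with these vectors as rows and row reduce.
R2 ← R2 − (1/3)·R1: [0, 0, 26/3, 13/3]
R3 ← R3 + (2/3)·R1: [0, -3, 23/3, 25/3]
R4 ← R4 − (1/6)·R1: [0, 10, 10/3, -40/3]
Swap R2 ↔ R3
R4 ← R4 + (10/3)·R2: [0, 0, 260/9, 130/9]
R4 ← R4 − (10/3)·R3: [0, 0, 0, 0]
3 nonzero rows, so the 4 vectors span a space of dimension 3.
Since 3 < 4, the vectors are linearly dependent.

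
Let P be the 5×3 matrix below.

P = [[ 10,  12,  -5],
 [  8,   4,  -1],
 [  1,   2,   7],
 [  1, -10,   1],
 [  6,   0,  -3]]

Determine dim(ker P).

0

Row reduce to echelon form.
R2 ← R2 − (4/5)·R1: [0, -28/5, 3]
R3 ← R3 − (1/10)·R1: [0, 4/5, 15/2]
R4 ← R4 − (1/10)·R1: [0, -56/5, 3/2]
R5 ← R5 − (3/5)·R1: [0, -36/5, 0]
R3 ← R3 + (1/7)·R2: [0, 0, 111/14]
R4 ← R4 − (2)·R2: [0, 0, -9/2]
R5 ← R5 − (9/7)·R2: [0, 0, -27/7]
R4 ← R4 + (21/37)·R3: [0, 0, 0]
R5 ← R5 + (18/37)·R3: [0, 0, 0]
3 nonzero rows, so rank(P) = 3.
P has 3 columns; by rank–nullity, nullity = 3 − 3 = 0.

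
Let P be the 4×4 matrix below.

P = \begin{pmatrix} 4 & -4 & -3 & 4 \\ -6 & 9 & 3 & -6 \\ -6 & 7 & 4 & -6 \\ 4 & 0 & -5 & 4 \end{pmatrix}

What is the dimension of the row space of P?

2

Row reduce to echelon form.
R2 ← R2 + (3/2)·R1: [0, 3, -3/2, 0]
R3 ← R3 + (3/2)·R1: [0, 1, -1/2, 0]
R4 ← R4 − R1: [0, 4, -2, 0]
R3 ← R3 − (1/3)·R2: [0, 0, 0, 0]
R4 ← R4 − (4/3)·R2: [0, 0, 0, 0]
Echelon form has 2 nonzero rows, so rank(P) = 2.
The row space has dimension equal to the rank: 2.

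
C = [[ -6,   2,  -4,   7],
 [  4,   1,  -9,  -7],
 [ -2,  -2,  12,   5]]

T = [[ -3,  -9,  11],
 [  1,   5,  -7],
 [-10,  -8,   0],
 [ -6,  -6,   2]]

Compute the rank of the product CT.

First compute CT:
[[ 18,  54, -66],
 [121,  83,  23],
 [-146, -118,   2]]
Now row reduce the product.
R2 ← R2 − (121/18)·R1: [0, -280, 1400/3]
R3 ← R3 + (73/9)·R1: [0, 320, -1600/3]
R3 ← R3 + (8/7)·R2: [0, 0, 0]
2 nonzero rows, so rank(CT) = 2.

2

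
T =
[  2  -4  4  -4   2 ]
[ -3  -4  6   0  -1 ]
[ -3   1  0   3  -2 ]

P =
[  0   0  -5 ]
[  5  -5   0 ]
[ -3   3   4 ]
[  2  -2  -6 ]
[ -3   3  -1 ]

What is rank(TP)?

First compute TP:
[[-46,  46,  28],
 [-35,  35,  40],
 [ 17, -17,  -1]]
Now row reduce the product.
R2 ← R2 − (35/46)·R1: [0, 0, 430/23]
R3 ← R3 + (17/46)·R1: [0, 0, 215/23]
R3 ← R3 − (1/2)·R2: [0, 0, 0]
2 nonzero rows, so rank(TP) = 2.

2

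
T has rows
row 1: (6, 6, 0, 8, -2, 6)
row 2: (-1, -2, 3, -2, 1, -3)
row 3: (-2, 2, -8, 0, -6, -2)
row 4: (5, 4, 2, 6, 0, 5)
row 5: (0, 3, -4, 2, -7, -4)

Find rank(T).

Row reduce to echelon form.
R2 ← R2 + (1/6)·R1: [0, -1, 3, -2/3, 2/3, -2]
R3 ← R3 + (1/3)·R1: [0, 4, -8, 8/3, -20/3, 0]
R4 ← R4 − (5/6)·R1: [0, -1, 2, -2/3, 5/3, 0]
R3 ← R3 + (4)·R2: [0, 0, 4, 0, -4, -8]
R4 ← R4 − R2: [0, 0, -1, 0, 1, 2]
R5 ← R5 + (3)·R2: [0, 0, 5, 0, -5, -10]
R4 ← R4 + (1/4)·R3: [0, 0, 0, 0, 0, 0]
R5 ← R5 − (5/4)·R3: [0, 0, 0, 0, 0, 0]
Echelon form has 3 nonzero rows, so rank(T) = 3.

3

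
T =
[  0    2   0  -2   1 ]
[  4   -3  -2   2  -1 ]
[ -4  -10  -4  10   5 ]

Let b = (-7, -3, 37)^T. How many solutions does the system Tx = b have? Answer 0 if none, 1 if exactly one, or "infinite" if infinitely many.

Row reduce the augmented matrix [T | b].
Swap R1 ↔ R2
R3 ← R3 + R1: [0, -13, -6, 12, 4, 34]
R3 ← R3 + (13/2)·R2: [0, 0, -6, -1, 21/2, -23/2]
The echelon form has 3 nonzero rows, and every pivot lies in the first 5 columns, so rank(T) = rank([T|b]) = 3.
The system is consistent.
rank = 3 < 5 unknowns, so there are infinitely many solutions.

infinite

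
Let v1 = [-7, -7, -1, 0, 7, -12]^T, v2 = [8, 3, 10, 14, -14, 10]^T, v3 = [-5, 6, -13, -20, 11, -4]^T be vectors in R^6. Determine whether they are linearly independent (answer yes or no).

yes

Form the matrix with these vectors as rows and row reduce.
R2 ← R2 + (8/7)·R1: [0, -5, 62/7, 14, -6, -26/7]
R3 ← R3 − (5/7)·R1: [0, 11, -86/7, -20, 6, 32/7]
R3 ← R3 + (11/5)·R2: [0, 0, 36/5, 54/5, -36/5, -18/5]
3 nonzero rows, so the 3 vectors span a space of dimension 3.
Since 3 = 3, the vectors are linearly independent.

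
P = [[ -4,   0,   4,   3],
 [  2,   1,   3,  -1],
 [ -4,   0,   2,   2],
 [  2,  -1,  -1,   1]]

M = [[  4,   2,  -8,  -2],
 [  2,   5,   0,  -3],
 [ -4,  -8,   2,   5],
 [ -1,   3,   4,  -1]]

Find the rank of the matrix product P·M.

First compute PM:
[[-35, -31,  52,  25],
 [ -1, -18, -14,   9],
 [-26, -18,  44,  16],
 [  9,  10, -14,  -7]]
Now row reduce the product.
R2 ← R2 − (1/35)·R1: [0, -599/35, -542/35, 58/7]
R3 ← R3 − (26/35)·R1: [0, 176/35, 188/35, -18/7]
R4 ← R4 + (9/35)·R1: [0, 71/35, -22/35, -4/7]
R3 ← R3 + (176/599)·R2: [0, 0, 492/599, -82/599]
R4 ← R4 + (71/599)·R2: [0, 0, -1476/599, 246/599]
R4 ← R4 + (3)·R3: [0, 0, 0, 0]
3 nonzero rows, so rank(PM) = 3.

3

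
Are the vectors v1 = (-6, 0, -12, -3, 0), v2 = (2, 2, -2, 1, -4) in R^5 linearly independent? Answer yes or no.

yes

Form the matrix with these vectors as rows and row reduce.
R2 ← R2 + (1/3)·R1: [0, 2, -6, 0, -4]
2 nonzero rows, so the 2 vectors span a space of dimension 2.
Since 2 = 2, the vectors are linearly independent.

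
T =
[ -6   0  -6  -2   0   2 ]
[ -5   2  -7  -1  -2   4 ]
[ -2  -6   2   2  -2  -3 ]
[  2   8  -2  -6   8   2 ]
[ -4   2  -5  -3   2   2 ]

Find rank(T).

3

Row reduce to echelon form.
R2 ← R2 − (5/6)·R1: [0, 2, -2, 2/3, -2, 7/3]
R3 ← R3 − (1/3)·R1: [0, -6, 4, 8/3, -2, -11/3]
R4 ← R4 + (1/3)·R1: [0, 8, -4, -20/3, 8, 8/3]
R5 ← R5 − (2/3)·R1: [0, 2, -1, -5/3, 2, 2/3]
R3 ← R3 + (3)·R2: [0, 0, -2, 14/3, -8, 10/3]
R4 ← R4 − (4)·R2: [0, 0, 4, -28/3, 16, -20/3]
R5 ← R5 − R2: [0, 0, 1, -7/3, 4, -5/3]
R4 ← R4 + (2)·R3: [0, 0, 0, 0, 0, 0]
R5 ← R5 + (1/2)·R3: [0, 0, 0, 0, 0, 0]
Echelon form has 3 nonzero rows, so rank(T) = 3.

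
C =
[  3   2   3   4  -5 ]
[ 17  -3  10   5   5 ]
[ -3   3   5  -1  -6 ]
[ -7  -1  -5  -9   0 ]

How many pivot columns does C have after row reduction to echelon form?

4

Row reduce to echelon form.
R2 ← R2 − (17/3)·R1: [0, -43/3, -7, -53/3, 100/3]
R3 ← R3 + R1: [0, 5, 8, 3, -11]
R4 ← R4 + (7/3)·R1: [0, 11/3, 2, 1/3, -35/3]
R3 ← R3 + (15/43)·R2: [0, 0, 239/43, -136/43, 27/43]
R4 ← R4 + (11/43)·R2: [0, 0, 9/43, -180/43, -135/43]
R4 ← R4 − (9/239)·R3: [0, 0, 0, -972/239, -756/239]
Echelon form has 4 nonzero rows, so rank(C) = 4.
Each nonzero row contributes one pivot column: 4 pivot columns.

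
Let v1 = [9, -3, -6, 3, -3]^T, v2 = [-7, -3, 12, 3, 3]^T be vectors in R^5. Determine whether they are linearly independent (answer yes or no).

yes

Form the matrix with these vectors as rows and row reduce.
R2 ← R2 + (7/9)·R1: [0, -16/3, 22/3, 16/3, 2/3]
2 nonzero rows, so the 2 vectors span a space of dimension 2.
Since 2 = 2, the vectors are linearly independent.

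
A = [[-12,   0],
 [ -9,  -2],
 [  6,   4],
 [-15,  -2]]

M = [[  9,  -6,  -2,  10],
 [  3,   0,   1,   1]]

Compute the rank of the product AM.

2

First compute AM:
[[-108,  72,  24, -120],
 [-87,  54,  16, -92],
 [ 66, -36,  -8,  64],
 [-141,  90,  28, -152]]
Now row reduce the product.
R2 ← R2 − (29/36)·R1: [0, -4, -10/3, 14/3]
R3 ← R3 + (11/18)·R1: [0, 8, 20/3, -28/3]
R4 ← R4 − (47/36)·R1: [0, -4, -10/3, 14/3]
R3 ← R3 + (2)·R2: [0, 0, 0, 0]
R4 ← R4 − R2: [0, 0, 0, 0]
2 nonzero rows, so rank(AM) = 2.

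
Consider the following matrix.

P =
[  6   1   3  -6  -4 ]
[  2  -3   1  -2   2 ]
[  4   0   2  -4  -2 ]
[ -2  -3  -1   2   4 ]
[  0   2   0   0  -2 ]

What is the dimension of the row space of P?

2

Row reduce to echelon form.
R2 ← R2 − (1/3)·R1: [0, -10/3, 0, 0, 10/3]
R3 ← R3 − (2/3)·R1: [0, -2/3, 0, 0, 2/3]
R4 ← R4 + (1/3)·R1: [0, -8/3, 0, 0, 8/3]
R3 ← R3 − (1/5)·R2: [0, 0, 0, 0, 0]
R4 ← R4 − (4/5)·R2: [0, 0, 0, 0, 0]
R5 ← R5 + (3/5)·R2: [0, 0, 0, 0, 0]
Echelon form has 2 nonzero rows, so rank(P) = 2.
The row space has dimension equal to the rank: 2.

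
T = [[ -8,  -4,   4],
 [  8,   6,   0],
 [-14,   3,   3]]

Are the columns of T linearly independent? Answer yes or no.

yes

Row reduce T to echelon form.
R2 ← R2 + R1: [0, 2, 4]
R3 ← R3 − (7/4)·R1: [0, 10, -4]
R3 ← R3 − (5)·R2: [0, 0, -24]
3 pivots among 3 columns.
Every column is a pivot column, so the columns are linearly independent.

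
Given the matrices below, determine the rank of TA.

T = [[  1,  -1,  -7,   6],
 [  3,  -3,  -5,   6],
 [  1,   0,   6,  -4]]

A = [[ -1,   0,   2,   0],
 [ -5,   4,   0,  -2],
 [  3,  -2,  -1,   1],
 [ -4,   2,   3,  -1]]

First compute TA:
[[-41,  22,  27, -11],
 [-27,  10,  29,  -5],
 [ 33, -20, -16,  10]]
Now row reduce the product.
R2 ← R2 − (27/41)·R1: [0, -184/41, 460/41, 92/41]
R3 ← R3 + (33/41)·R1: [0, -94/41, 235/41, 47/41]
R3 ← R3 − (47/92)·R2: [0, 0, 0, 0]
2 nonzero rows, so rank(TA) = 2.

2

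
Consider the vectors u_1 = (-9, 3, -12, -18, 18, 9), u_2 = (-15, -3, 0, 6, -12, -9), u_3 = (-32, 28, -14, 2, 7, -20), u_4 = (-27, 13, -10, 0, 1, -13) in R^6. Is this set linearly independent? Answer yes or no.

Form the matrix with these vectors as rows and row reduce.
R2 ← R2 − (5/3)·R1: [0, -8, 20, 36, -42, -24]
R3 ← R3 − (32/9)·R1: [0, 52/3, 86/3, 66, -57, -52]
R4 ← R4 − (3)·R1: [0, 4, 26, 54, -53, -40]
R3 ← R3 + (13/6)·R2: [0, 0, 72, 144, -148, -104]
R4 ← R4 + (1/2)·R2: [0, 0, 36, 72, -74, -52]
R4 ← R4 − (1/2)·R3: [0, 0, 0, 0, 0, 0]
3 nonzero rows, so the 4 vectors span a space of dimension 3.
Since 3 < 4, the vectors are linearly dependent.

no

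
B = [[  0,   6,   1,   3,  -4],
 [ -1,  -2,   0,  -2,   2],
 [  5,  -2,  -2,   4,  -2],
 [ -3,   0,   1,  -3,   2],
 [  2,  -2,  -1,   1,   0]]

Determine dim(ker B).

3

Row reduce to echelon form.
Swap R1 ↔ R2
R3 ← R3 + (5)·R1: [0, -12, -2, -6, 8]
R4 ← R4 − (3)·R1: [0, 6, 1, 3, -4]
R5 ← R5 + (2)·R1: [0, -6, -1, -3, 4]
R3 ← R3 + (2)·R2: [0, 0, 0, 0, 0]
R4 ← R4 − R2: [0, 0, 0, 0, 0]
R5 ← R5 + R2: [0, 0, 0, 0, 0]
2 nonzero rows, so rank(B) = 2.
B has 5 columns; by rank–nullity, nullity = 5 − 2 = 3.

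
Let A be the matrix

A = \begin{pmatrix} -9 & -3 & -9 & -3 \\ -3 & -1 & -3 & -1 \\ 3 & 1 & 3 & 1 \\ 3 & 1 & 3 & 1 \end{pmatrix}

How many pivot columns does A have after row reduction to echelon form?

Row reduce to echelon form.
R2 ← R2 − (1/3)·R1: [0, 0, 0, 0]
R3 ← R3 + (1/3)·R1: [0, 0, 0, 0]
R4 ← R4 + (1/3)·R1: [0, 0, 0, 0]
Echelon form has 1 nonzero row, so rank(A) = 1.
Each nonzero row contributes one pivot column: 1 pivot columns.

1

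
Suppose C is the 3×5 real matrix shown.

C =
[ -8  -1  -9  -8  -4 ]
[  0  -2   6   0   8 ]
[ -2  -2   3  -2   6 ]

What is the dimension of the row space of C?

2

Row reduce to echelon form.
R3 ← R3 − (1/4)·R1: [0, -7/4, 21/4, 0, 7]
R3 ← R3 − (7/8)·R2: [0, 0, 0, 0, 0]
Echelon form has 2 nonzero rows, so rank(C) = 2.
The row space has dimension equal to the rank: 2.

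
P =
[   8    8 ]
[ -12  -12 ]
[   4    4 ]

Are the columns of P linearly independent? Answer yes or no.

no

Row reduce P to echelon form.
R2 ← R2 + (3/2)·R1: [0, 0]
R3 ← R3 − (1/2)·R1: [0, 0]
1 pivot among 2 columns.
Only 1 < 2 pivot columns, so the columns are linearly dependent.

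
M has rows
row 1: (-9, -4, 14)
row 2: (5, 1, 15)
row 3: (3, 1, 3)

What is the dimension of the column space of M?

Row reduce to echelon form.
R2 ← R2 + (5/9)·R1: [0, -11/9, 205/9]
R3 ← R3 + (1/3)·R1: [0, -1/3, 23/3]
R3 ← R3 − (3/11)·R2: [0, 0, 16/11]
Echelon form has 3 nonzero rows, so rank(M) = 3.
The column space has dimension equal to the rank: 3.

3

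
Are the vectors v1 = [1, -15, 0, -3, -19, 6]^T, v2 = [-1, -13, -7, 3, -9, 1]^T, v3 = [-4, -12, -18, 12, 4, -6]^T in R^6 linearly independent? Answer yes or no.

no

Form the matrix with these vectors as rows and row reduce.
R2 ← R2 + R1: [0, -28, -7, 0, -28, 7]
R3 ← R3 + (4)·R1: [0, -72, -18, 0, -72, 18]
R3 ← R3 − (18/7)·R2: [0, 0, 0, 0, 0, 0]
2 nonzero rows, so the 3 vectors span a space of dimension 2.
Since 2 < 3, the vectors are linearly dependent.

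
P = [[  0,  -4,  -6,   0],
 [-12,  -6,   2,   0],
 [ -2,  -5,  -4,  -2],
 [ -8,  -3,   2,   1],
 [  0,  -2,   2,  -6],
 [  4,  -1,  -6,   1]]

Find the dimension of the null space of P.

1

Row reduce to echelon form.
Swap R1 ↔ R2
R3 ← R3 − (1/6)·R1: [0, -4, -13/3, -2]
R4 ← R4 − (2/3)·R1: [0, 1, 2/3, 1]
R6 ← R6 + (1/3)·R1: [0, -3, -16/3, 1]
R3 ← R3 − R2: [0, 0, 5/3, -2]
R4 ← R4 + (1/4)·R2: [0, 0, -5/6, 1]
R5 ← R5 − (1/2)·R2: [0, 0, 5, -6]
R6 ← R6 − (3/4)·R2: [0, 0, -5/6, 1]
R4 ← R4 + (1/2)·R3: [0, 0, 0, 0]
R5 ← R5 − (3)·R3: [0, 0, 0, 0]
R6 ← R6 + (1/2)·R3: [0, 0, 0, 0]
3 nonzero rows, so rank(P) = 3.
P has 4 columns; by rank–nullity, nullity = 4 − 3 = 1.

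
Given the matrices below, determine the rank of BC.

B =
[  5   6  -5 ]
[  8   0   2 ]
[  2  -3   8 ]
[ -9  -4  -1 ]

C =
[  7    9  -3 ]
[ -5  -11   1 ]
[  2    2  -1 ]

2

First compute BC:
[[ -5, -31,  -4],
 [ 60,  76, -26],
 [ 45,  67, -17],
 [-45, -39,  24]]
Now row reduce the product.
R2 ← R2 + (12)·R1: [0, -296, -74]
R3 ← R3 + (9)·R1: [0, -212, -53]
R4 ← R4 − (9)·R1: [0, 240, 60]
R3 ← R3 − (53/74)·R2: [0, 0, 0]
R4 ← R4 + (30/37)·R2: [0, 0, 0]
2 nonzero rows, so rank(BC) = 2.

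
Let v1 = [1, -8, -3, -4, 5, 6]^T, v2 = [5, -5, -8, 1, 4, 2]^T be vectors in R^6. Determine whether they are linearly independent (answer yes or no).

yes

Form the matrix with these vectors as rows and row reduce.
R2 ← R2 − (5)·R1: [0, 35, 7, 21, -21, -28]
2 nonzero rows, so the 2 vectors span a space of dimension 2.
Since 2 = 2, the vectors are linearly independent.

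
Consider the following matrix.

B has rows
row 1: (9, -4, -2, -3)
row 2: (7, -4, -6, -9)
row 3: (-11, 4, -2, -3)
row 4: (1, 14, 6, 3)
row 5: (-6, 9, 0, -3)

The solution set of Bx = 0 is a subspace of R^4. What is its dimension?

1

Row reduce to echelon form.
R2 ← R2 − (7/9)·R1: [0, -8/9, -40/9, -20/3]
R3 ← R3 + (11/9)·R1: [0, -8/9, -40/9, -20/3]
R4 ← R4 − (1/9)·R1: [0, 130/9, 56/9, 10/3]
R5 ← R5 + (2/3)·R1: [0, 19/3, -4/3, -5]
R3 ← R3 − R2: [0, 0, 0, 0]
R4 ← R4 + (65/4)·R2: [0, 0, -66, -105]
R5 ← R5 + (57/8)·R2: [0, 0, -33, -105/2]
Swap R3 ↔ R4
R5 ← R5 − (1/2)·R3: [0, 0, 0, 0]
3 nonzero rows, so rank(B) = 3.
B has 4 columns; by rank–nullity, nullity = 4 − 3 = 1.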